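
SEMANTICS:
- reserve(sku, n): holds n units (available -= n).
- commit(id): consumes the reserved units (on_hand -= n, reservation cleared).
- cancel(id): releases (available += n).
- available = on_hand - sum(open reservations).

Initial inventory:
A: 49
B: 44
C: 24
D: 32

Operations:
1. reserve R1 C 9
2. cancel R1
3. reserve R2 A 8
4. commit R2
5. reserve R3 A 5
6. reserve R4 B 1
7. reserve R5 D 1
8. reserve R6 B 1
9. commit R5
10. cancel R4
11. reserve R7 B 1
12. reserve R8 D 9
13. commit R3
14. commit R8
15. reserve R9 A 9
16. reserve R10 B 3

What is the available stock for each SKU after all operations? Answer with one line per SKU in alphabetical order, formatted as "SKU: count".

Step 1: reserve R1 C 9 -> on_hand[A=49 B=44 C=24 D=32] avail[A=49 B=44 C=15 D=32] open={R1}
Step 2: cancel R1 -> on_hand[A=49 B=44 C=24 D=32] avail[A=49 B=44 C=24 D=32] open={}
Step 3: reserve R2 A 8 -> on_hand[A=49 B=44 C=24 D=32] avail[A=41 B=44 C=24 D=32] open={R2}
Step 4: commit R2 -> on_hand[A=41 B=44 C=24 D=32] avail[A=41 B=44 C=24 D=32] open={}
Step 5: reserve R3 A 5 -> on_hand[A=41 B=44 C=24 D=32] avail[A=36 B=44 C=24 D=32] open={R3}
Step 6: reserve R4 B 1 -> on_hand[A=41 B=44 C=24 D=32] avail[A=36 B=43 C=24 D=32] open={R3,R4}
Step 7: reserve R5 D 1 -> on_hand[A=41 B=44 C=24 D=32] avail[A=36 B=43 C=24 D=31] open={R3,R4,R5}
Step 8: reserve R6 B 1 -> on_hand[A=41 B=44 C=24 D=32] avail[A=36 B=42 C=24 D=31] open={R3,R4,R5,R6}
Step 9: commit R5 -> on_hand[A=41 B=44 C=24 D=31] avail[A=36 B=42 C=24 D=31] open={R3,R4,R6}
Step 10: cancel R4 -> on_hand[A=41 B=44 C=24 D=31] avail[A=36 B=43 C=24 D=31] open={R3,R6}
Step 11: reserve R7 B 1 -> on_hand[A=41 B=44 C=24 D=31] avail[A=36 B=42 C=24 D=31] open={R3,R6,R7}
Step 12: reserve R8 D 9 -> on_hand[A=41 B=44 C=24 D=31] avail[A=36 B=42 C=24 D=22] open={R3,R6,R7,R8}
Step 13: commit R3 -> on_hand[A=36 B=44 C=24 D=31] avail[A=36 B=42 C=24 D=22] open={R6,R7,R8}
Step 14: commit R8 -> on_hand[A=36 B=44 C=24 D=22] avail[A=36 B=42 C=24 D=22] open={R6,R7}
Step 15: reserve R9 A 9 -> on_hand[A=36 B=44 C=24 D=22] avail[A=27 B=42 C=24 D=22] open={R6,R7,R9}
Step 16: reserve R10 B 3 -> on_hand[A=36 B=44 C=24 D=22] avail[A=27 B=39 C=24 D=22] open={R10,R6,R7,R9}

Answer: A: 27
B: 39
C: 24
D: 22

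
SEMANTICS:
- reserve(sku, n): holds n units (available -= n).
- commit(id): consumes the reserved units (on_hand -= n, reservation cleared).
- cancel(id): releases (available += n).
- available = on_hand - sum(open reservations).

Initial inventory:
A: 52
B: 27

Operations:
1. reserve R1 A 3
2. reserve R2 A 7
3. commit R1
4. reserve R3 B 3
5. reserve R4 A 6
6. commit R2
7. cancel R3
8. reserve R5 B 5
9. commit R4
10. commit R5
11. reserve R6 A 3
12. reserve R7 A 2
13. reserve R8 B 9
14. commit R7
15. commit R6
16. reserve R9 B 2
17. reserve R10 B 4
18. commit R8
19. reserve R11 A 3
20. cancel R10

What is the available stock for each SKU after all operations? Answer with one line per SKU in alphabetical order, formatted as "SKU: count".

Answer: A: 28
B: 11

Derivation:
Step 1: reserve R1 A 3 -> on_hand[A=52 B=27] avail[A=49 B=27] open={R1}
Step 2: reserve R2 A 7 -> on_hand[A=52 B=27] avail[A=42 B=27] open={R1,R2}
Step 3: commit R1 -> on_hand[A=49 B=27] avail[A=42 B=27] open={R2}
Step 4: reserve R3 B 3 -> on_hand[A=49 B=27] avail[A=42 B=24] open={R2,R3}
Step 5: reserve R4 A 6 -> on_hand[A=49 B=27] avail[A=36 B=24] open={R2,R3,R4}
Step 6: commit R2 -> on_hand[A=42 B=27] avail[A=36 B=24] open={R3,R4}
Step 7: cancel R3 -> on_hand[A=42 B=27] avail[A=36 B=27] open={R4}
Step 8: reserve R5 B 5 -> on_hand[A=42 B=27] avail[A=36 B=22] open={R4,R5}
Step 9: commit R4 -> on_hand[A=36 B=27] avail[A=36 B=22] open={R5}
Step 10: commit R5 -> on_hand[A=36 B=22] avail[A=36 B=22] open={}
Step 11: reserve R6 A 3 -> on_hand[A=36 B=22] avail[A=33 B=22] open={R6}
Step 12: reserve R7 A 2 -> on_hand[A=36 B=22] avail[A=31 B=22] open={R6,R7}
Step 13: reserve R8 B 9 -> on_hand[A=36 B=22] avail[A=31 B=13] open={R6,R7,R8}
Step 14: commit R7 -> on_hand[A=34 B=22] avail[A=31 B=13] open={R6,R8}
Step 15: commit R6 -> on_hand[A=31 B=22] avail[A=31 B=13] open={R8}
Step 16: reserve R9 B 2 -> on_hand[A=31 B=22] avail[A=31 B=11] open={R8,R9}
Step 17: reserve R10 B 4 -> on_hand[A=31 B=22] avail[A=31 B=7] open={R10,R8,R9}
Step 18: commit R8 -> on_hand[A=31 B=13] avail[A=31 B=7] open={R10,R9}
Step 19: reserve R11 A 3 -> on_hand[A=31 B=13] avail[A=28 B=7] open={R10,R11,R9}
Step 20: cancel R10 -> on_hand[A=31 B=13] avail[A=28 B=11] open={R11,R9}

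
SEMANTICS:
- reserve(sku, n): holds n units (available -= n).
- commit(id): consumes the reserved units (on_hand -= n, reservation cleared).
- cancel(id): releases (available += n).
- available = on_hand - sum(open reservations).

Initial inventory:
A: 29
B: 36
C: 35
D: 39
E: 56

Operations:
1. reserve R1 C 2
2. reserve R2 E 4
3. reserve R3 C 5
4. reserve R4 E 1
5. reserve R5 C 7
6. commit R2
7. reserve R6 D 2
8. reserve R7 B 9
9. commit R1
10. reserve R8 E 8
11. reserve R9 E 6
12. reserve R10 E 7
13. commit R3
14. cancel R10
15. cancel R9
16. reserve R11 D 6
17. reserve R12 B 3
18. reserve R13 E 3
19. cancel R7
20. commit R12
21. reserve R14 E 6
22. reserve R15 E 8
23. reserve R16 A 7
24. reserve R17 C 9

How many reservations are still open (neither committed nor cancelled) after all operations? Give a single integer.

Answer: 10

Derivation:
Step 1: reserve R1 C 2 -> on_hand[A=29 B=36 C=35 D=39 E=56] avail[A=29 B=36 C=33 D=39 E=56] open={R1}
Step 2: reserve R2 E 4 -> on_hand[A=29 B=36 C=35 D=39 E=56] avail[A=29 B=36 C=33 D=39 E=52] open={R1,R2}
Step 3: reserve R3 C 5 -> on_hand[A=29 B=36 C=35 D=39 E=56] avail[A=29 B=36 C=28 D=39 E=52] open={R1,R2,R3}
Step 4: reserve R4 E 1 -> on_hand[A=29 B=36 C=35 D=39 E=56] avail[A=29 B=36 C=28 D=39 E=51] open={R1,R2,R3,R4}
Step 5: reserve R5 C 7 -> on_hand[A=29 B=36 C=35 D=39 E=56] avail[A=29 B=36 C=21 D=39 E=51] open={R1,R2,R3,R4,R5}
Step 6: commit R2 -> on_hand[A=29 B=36 C=35 D=39 E=52] avail[A=29 B=36 C=21 D=39 E=51] open={R1,R3,R4,R5}
Step 7: reserve R6 D 2 -> on_hand[A=29 B=36 C=35 D=39 E=52] avail[A=29 B=36 C=21 D=37 E=51] open={R1,R3,R4,R5,R6}
Step 8: reserve R7 B 9 -> on_hand[A=29 B=36 C=35 D=39 E=52] avail[A=29 B=27 C=21 D=37 E=51] open={R1,R3,R4,R5,R6,R7}
Step 9: commit R1 -> on_hand[A=29 B=36 C=33 D=39 E=52] avail[A=29 B=27 C=21 D=37 E=51] open={R3,R4,R5,R6,R7}
Step 10: reserve R8 E 8 -> on_hand[A=29 B=36 C=33 D=39 E=52] avail[A=29 B=27 C=21 D=37 E=43] open={R3,R4,R5,R6,R7,R8}
Step 11: reserve R9 E 6 -> on_hand[A=29 B=36 C=33 D=39 E=52] avail[A=29 B=27 C=21 D=37 E=37] open={R3,R4,R5,R6,R7,R8,R9}
Step 12: reserve R10 E 7 -> on_hand[A=29 B=36 C=33 D=39 E=52] avail[A=29 B=27 C=21 D=37 E=30] open={R10,R3,R4,R5,R6,R7,R8,R9}
Step 13: commit R3 -> on_hand[A=29 B=36 C=28 D=39 E=52] avail[A=29 B=27 C=21 D=37 E=30] open={R10,R4,R5,R6,R7,R8,R9}
Step 14: cancel R10 -> on_hand[A=29 B=36 C=28 D=39 E=52] avail[A=29 B=27 C=21 D=37 E=37] open={R4,R5,R6,R7,R8,R9}
Step 15: cancel R9 -> on_hand[A=29 B=36 C=28 D=39 E=52] avail[A=29 B=27 C=21 D=37 E=43] open={R4,R5,R6,R7,R8}
Step 16: reserve R11 D 6 -> on_hand[A=29 B=36 C=28 D=39 E=52] avail[A=29 B=27 C=21 D=31 E=43] open={R11,R4,R5,R6,R7,R8}
Step 17: reserve R12 B 3 -> on_hand[A=29 B=36 C=28 D=39 E=52] avail[A=29 B=24 C=21 D=31 E=43] open={R11,R12,R4,R5,R6,R7,R8}
Step 18: reserve R13 E 3 -> on_hand[A=29 B=36 C=28 D=39 E=52] avail[A=29 B=24 C=21 D=31 E=40] open={R11,R12,R13,R4,R5,R6,R7,R8}
Step 19: cancel R7 -> on_hand[A=29 B=36 C=28 D=39 E=52] avail[A=29 B=33 C=21 D=31 E=40] open={R11,R12,R13,R4,R5,R6,R8}
Step 20: commit R12 -> on_hand[A=29 B=33 C=28 D=39 E=52] avail[A=29 B=33 C=21 D=31 E=40] open={R11,R13,R4,R5,R6,R8}
Step 21: reserve R14 E 6 -> on_hand[A=29 B=33 C=28 D=39 E=52] avail[A=29 B=33 C=21 D=31 E=34] open={R11,R13,R14,R4,R5,R6,R8}
Step 22: reserve R15 E 8 -> on_hand[A=29 B=33 C=28 D=39 E=52] avail[A=29 B=33 C=21 D=31 E=26] open={R11,R13,R14,R15,R4,R5,R6,R8}
Step 23: reserve R16 A 7 -> on_hand[A=29 B=33 C=28 D=39 E=52] avail[A=22 B=33 C=21 D=31 E=26] open={R11,R13,R14,R15,R16,R4,R5,R6,R8}
Step 24: reserve R17 C 9 -> on_hand[A=29 B=33 C=28 D=39 E=52] avail[A=22 B=33 C=12 D=31 E=26] open={R11,R13,R14,R15,R16,R17,R4,R5,R6,R8}
Open reservations: ['R11', 'R13', 'R14', 'R15', 'R16', 'R17', 'R4', 'R5', 'R6', 'R8'] -> 10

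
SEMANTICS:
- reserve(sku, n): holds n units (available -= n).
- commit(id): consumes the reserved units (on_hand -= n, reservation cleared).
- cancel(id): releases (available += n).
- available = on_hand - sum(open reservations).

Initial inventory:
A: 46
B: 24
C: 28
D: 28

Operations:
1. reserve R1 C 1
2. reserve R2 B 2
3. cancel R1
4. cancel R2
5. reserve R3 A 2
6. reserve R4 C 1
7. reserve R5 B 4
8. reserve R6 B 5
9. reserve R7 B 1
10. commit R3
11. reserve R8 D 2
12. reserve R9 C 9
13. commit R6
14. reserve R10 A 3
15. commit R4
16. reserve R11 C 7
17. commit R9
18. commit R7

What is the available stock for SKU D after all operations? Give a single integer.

Answer: 26

Derivation:
Step 1: reserve R1 C 1 -> on_hand[A=46 B=24 C=28 D=28] avail[A=46 B=24 C=27 D=28] open={R1}
Step 2: reserve R2 B 2 -> on_hand[A=46 B=24 C=28 D=28] avail[A=46 B=22 C=27 D=28] open={R1,R2}
Step 3: cancel R1 -> on_hand[A=46 B=24 C=28 D=28] avail[A=46 B=22 C=28 D=28] open={R2}
Step 4: cancel R2 -> on_hand[A=46 B=24 C=28 D=28] avail[A=46 B=24 C=28 D=28] open={}
Step 5: reserve R3 A 2 -> on_hand[A=46 B=24 C=28 D=28] avail[A=44 B=24 C=28 D=28] open={R3}
Step 6: reserve R4 C 1 -> on_hand[A=46 B=24 C=28 D=28] avail[A=44 B=24 C=27 D=28] open={R3,R4}
Step 7: reserve R5 B 4 -> on_hand[A=46 B=24 C=28 D=28] avail[A=44 B=20 C=27 D=28] open={R3,R4,R5}
Step 8: reserve R6 B 5 -> on_hand[A=46 B=24 C=28 D=28] avail[A=44 B=15 C=27 D=28] open={R3,R4,R5,R6}
Step 9: reserve R7 B 1 -> on_hand[A=46 B=24 C=28 D=28] avail[A=44 B=14 C=27 D=28] open={R3,R4,R5,R6,R7}
Step 10: commit R3 -> on_hand[A=44 B=24 C=28 D=28] avail[A=44 B=14 C=27 D=28] open={R4,R5,R6,R7}
Step 11: reserve R8 D 2 -> on_hand[A=44 B=24 C=28 D=28] avail[A=44 B=14 C=27 D=26] open={R4,R5,R6,R7,R8}
Step 12: reserve R9 C 9 -> on_hand[A=44 B=24 C=28 D=28] avail[A=44 B=14 C=18 D=26] open={R4,R5,R6,R7,R8,R9}
Step 13: commit R6 -> on_hand[A=44 B=19 C=28 D=28] avail[A=44 B=14 C=18 D=26] open={R4,R5,R7,R8,R9}
Step 14: reserve R10 A 3 -> on_hand[A=44 B=19 C=28 D=28] avail[A=41 B=14 C=18 D=26] open={R10,R4,R5,R7,R8,R9}
Step 15: commit R4 -> on_hand[A=44 B=19 C=27 D=28] avail[A=41 B=14 C=18 D=26] open={R10,R5,R7,R8,R9}
Step 16: reserve R11 C 7 -> on_hand[A=44 B=19 C=27 D=28] avail[A=41 B=14 C=11 D=26] open={R10,R11,R5,R7,R8,R9}
Step 17: commit R9 -> on_hand[A=44 B=19 C=18 D=28] avail[A=41 B=14 C=11 D=26] open={R10,R11,R5,R7,R8}
Step 18: commit R7 -> on_hand[A=44 B=18 C=18 D=28] avail[A=41 B=14 C=11 D=26] open={R10,R11,R5,R8}
Final available[D] = 26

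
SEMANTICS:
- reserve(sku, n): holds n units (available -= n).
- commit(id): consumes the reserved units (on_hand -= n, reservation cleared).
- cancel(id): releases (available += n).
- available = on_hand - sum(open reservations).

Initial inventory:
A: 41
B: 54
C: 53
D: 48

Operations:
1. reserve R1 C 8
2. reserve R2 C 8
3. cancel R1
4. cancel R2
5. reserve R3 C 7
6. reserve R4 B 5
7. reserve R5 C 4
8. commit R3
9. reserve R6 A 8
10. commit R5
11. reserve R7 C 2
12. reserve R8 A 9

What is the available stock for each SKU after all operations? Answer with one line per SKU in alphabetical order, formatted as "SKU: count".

Step 1: reserve R1 C 8 -> on_hand[A=41 B=54 C=53 D=48] avail[A=41 B=54 C=45 D=48] open={R1}
Step 2: reserve R2 C 8 -> on_hand[A=41 B=54 C=53 D=48] avail[A=41 B=54 C=37 D=48] open={R1,R2}
Step 3: cancel R1 -> on_hand[A=41 B=54 C=53 D=48] avail[A=41 B=54 C=45 D=48] open={R2}
Step 4: cancel R2 -> on_hand[A=41 B=54 C=53 D=48] avail[A=41 B=54 C=53 D=48] open={}
Step 5: reserve R3 C 7 -> on_hand[A=41 B=54 C=53 D=48] avail[A=41 B=54 C=46 D=48] open={R3}
Step 6: reserve R4 B 5 -> on_hand[A=41 B=54 C=53 D=48] avail[A=41 B=49 C=46 D=48] open={R3,R4}
Step 7: reserve R5 C 4 -> on_hand[A=41 B=54 C=53 D=48] avail[A=41 B=49 C=42 D=48] open={R3,R4,R5}
Step 8: commit R3 -> on_hand[A=41 B=54 C=46 D=48] avail[A=41 B=49 C=42 D=48] open={R4,R5}
Step 9: reserve R6 A 8 -> on_hand[A=41 B=54 C=46 D=48] avail[A=33 B=49 C=42 D=48] open={R4,R5,R6}
Step 10: commit R5 -> on_hand[A=41 B=54 C=42 D=48] avail[A=33 B=49 C=42 D=48] open={R4,R6}
Step 11: reserve R7 C 2 -> on_hand[A=41 B=54 C=42 D=48] avail[A=33 B=49 C=40 D=48] open={R4,R6,R7}
Step 12: reserve R8 A 9 -> on_hand[A=41 B=54 C=42 D=48] avail[A=24 B=49 C=40 D=48] open={R4,R6,R7,R8}

Answer: A: 24
B: 49
C: 40
D: 48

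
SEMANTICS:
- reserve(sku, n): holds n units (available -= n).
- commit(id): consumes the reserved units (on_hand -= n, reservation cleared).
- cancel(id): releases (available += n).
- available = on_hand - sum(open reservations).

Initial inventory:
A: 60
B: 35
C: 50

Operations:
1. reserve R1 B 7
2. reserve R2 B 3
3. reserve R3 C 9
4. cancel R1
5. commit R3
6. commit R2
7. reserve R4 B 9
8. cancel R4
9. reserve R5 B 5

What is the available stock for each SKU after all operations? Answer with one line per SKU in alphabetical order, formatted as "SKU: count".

Step 1: reserve R1 B 7 -> on_hand[A=60 B=35 C=50] avail[A=60 B=28 C=50] open={R1}
Step 2: reserve R2 B 3 -> on_hand[A=60 B=35 C=50] avail[A=60 B=25 C=50] open={R1,R2}
Step 3: reserve R3 C 9 -> on_hand[A=60 B=35 C=50] avail[A=60 B=25 C=41] open={R1,R2,R3}
Step 4: cancel R1 -> on_hand[A=60 B=35 C=50] avail[A=60 B=32 C=41] open={R2,R3}
Step 5: commit R3 -> on_hand[A=60 B=35 C=41] avail[A=60 B=32 C=41] open={R2}
Step 6: commit R2 -> on_hand[A=60 B=32 C=41] avail[A=60 B=32 C=41] open={}
Step 7: reserve R4 B 9 -> on_hand[A=60 B=32 C=41] avail[A=60 B=23 C=41] open={R4}
Step 8: cancel R4 -> on_hand[A=60 B=32 C=41] avail[A=60 B=32 C=41] open={}
Step 9: reserve R5 B 5 -> on_hand[A=60 B=32 C=41] avail[A=60 B=27 C=41] open={R5}

Answer: A: 60
B: 27
C: 41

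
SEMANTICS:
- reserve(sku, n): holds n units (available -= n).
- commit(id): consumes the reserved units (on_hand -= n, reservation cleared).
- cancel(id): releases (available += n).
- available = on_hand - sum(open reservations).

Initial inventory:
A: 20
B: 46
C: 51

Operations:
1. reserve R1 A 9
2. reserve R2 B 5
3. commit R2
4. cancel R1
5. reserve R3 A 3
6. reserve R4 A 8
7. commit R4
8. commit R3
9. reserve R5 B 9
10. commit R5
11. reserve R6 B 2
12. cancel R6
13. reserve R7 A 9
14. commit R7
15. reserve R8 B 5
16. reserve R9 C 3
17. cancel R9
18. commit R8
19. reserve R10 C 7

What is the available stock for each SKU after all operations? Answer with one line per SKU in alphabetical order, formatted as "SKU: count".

Step 1: reserve R1 A 9 -> on_hand[A=20 B=46 C=51] avail[A=11 B=46 C=51] open={R1}
Step 2: reserve R2 B 5 -> on_hand[A=20 B=46 C=51] avail[A=11 B=41 C=51] open={R1,R2}
Step 3: commit R2 -> on_hand[A=20 B=41 C=51] avail[A=11 B=41 C=51] open={R1}
Step 4: cancel R1 -> on_hand[A=20 B=41 C=51] avail[A=20 B=41 C=51] open={}
Step 5: reserve R3 A 3 -> on_hand[A=20 B=41 C=51] avail[A=17 B=41 C=51] open={R3}
Step 6: reserve R4 A 8 -> on_hand[A=20 B=41 C=51] avail[A=9 B=41 C=51] open={R3,R4}
Step 7: commit R4 -> on_hand[A=12 B=41 C=51] avail[A=9 B=41 C=51] open={R3}
Step 8: commit R3 -> on_hand[A=9 B=41 C=51] avail[A=9 B=41 C=51] open={}
Step 9: reserve R5 B 9 -> on_hand[A=9 B=41 C=51] avail[A=9 B=32 C=51] open={R5}
Step 10: commit R5 -> on_hand[A=9 B=32 C=51] avail[A=9 B=32 C=51] open={}
Step 11: reserve R6 B 2 -> on_hand[A=9 B=32 C=51] avail[A=9 B=30 C=51] open={R6}
Step 12: cancel R6 -> on_hand[A=9 B=32 C=51] avail[A=9 B=32 C=51] open={}
Step 13: reserve R7 A 9 -> on_hand[A=9 B=32 C=51] avail[A=0 B=32 C=51] open={R7}
Step 14: commit R7 -> on_hand[A=0 B=32 C=51] avail[A=0 B=32 C=51] open={}
Step 15: reserve R8 B 5 -> on_hand[A=0 B=32 C=51] avail[A=0 B=27 C=51] open={R8}
Step 16: reserve R9 C 3 -> on_hand[A=0 B=32 C=51] avail[A=0 B=27 C=48] open={R8,R9}
Step 17: cancel R9 -> on_hand[A=0 B=32 C=51] avail[A=0 B=27 C=51] open={R8}
Step 18: commit R8 -> on_hand[A=0 B=27 C=51] avail[A=0 B=27 C=51] open={}
Step 19: reserve R10 C 7 -> on_hand[A=0 B=27 C=51] avail[A=0 B=27 C=44] open={R10}

Answer: A: 0
B: 27
C: 44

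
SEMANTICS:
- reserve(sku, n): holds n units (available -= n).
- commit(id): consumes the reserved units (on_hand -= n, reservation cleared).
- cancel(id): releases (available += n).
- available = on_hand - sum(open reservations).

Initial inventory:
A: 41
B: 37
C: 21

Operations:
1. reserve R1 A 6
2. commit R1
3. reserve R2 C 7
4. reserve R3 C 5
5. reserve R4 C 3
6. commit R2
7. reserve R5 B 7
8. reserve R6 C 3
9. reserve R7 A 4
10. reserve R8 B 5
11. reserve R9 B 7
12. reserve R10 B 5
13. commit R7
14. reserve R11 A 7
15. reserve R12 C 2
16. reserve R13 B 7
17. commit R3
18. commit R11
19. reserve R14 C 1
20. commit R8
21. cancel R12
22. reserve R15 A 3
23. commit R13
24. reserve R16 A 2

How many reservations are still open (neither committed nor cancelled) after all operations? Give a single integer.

Step 1: reserve R1 A 6 -> on_hand[A=41 B=37 C=21] avail[A=35 B=37 C=21] open={R1}
Step 2: commit R1 -> on_hand[A=35 B=37 C=21] avail[A=35 B=37 C=21] open={}
Step 3: reserve R2 C 7 -> on_hand[A=35 B=37 C=21] avail[A=35 B=37 C=14] open={R2}
Step 4: reserve R3 C 5 -> on_hand[A=35 B=37 C=21] avail[A=35 B=37 C=9] open={R2,R3}
Step 5: reserve R4 C 3 -> on_hand[A=35 B=37 C=21] avail[A=35 B=37 C=6] open={R2,R3,R4}
Step 6: commit R2 -> on_hand[A=35 B=37 C=14] avail[A=35 B=37 C=6] open={R3,R4}
Step 7: reserve R5 B 7 -> on_hand[A=35 B=37 C=14] avail[A=35 B=30 C=6] open={R3,R4,R5}
Step 8: reserve R6 C 3 -> on_hand[A=35 B=37 C=14] avail[A=35 B=30 C=3] open={R3,R4,R5,R6}
Step 9: reserve R7 A 4 -> on_hand[A=35 B=37 C=14] avail[A=31 B=30 C=3] open={R3,R4,R5,R6,R7}
Step 10: reserve R8 B 5 -> on_hand[A=35 B=37 C=14] avail[A=31 B=25 C=3] open={R3,R4,R5,R6,R7,R8}
Step 11: reserve R9 B 7 -> on_hand[A=35 B=37 C=14] avail[A=31 B=18 C=3] open={R3,R4,R5,R6,R7,R8,R9}
Step 12: reserve R10 B 5 -> on_hand[A=35 B=37 C=14] avail[A=31 B=13 C=3] open={R10,R3,R4,R5,R6,R7,R8,R9}
Step 13: commit R7 -> on_hand[A=31 B=37 C=14] avail[A=31 B=13 C=3] open={R10,R3,R4,R5,R6,R8,R9}
Step 14: reserve R11 A 7 -> on_hand[A=31 B=37 C=14] avail[A=24 B=13 C=3] open={R10,R11,R3,R4,R5,R6,R8,R9}
Step 15: reserve R12 C 2 -> on_hand[A=31 B=37 C=14] avail[A=24 B=13 C=1] open={R10,R11,R12,R3,R4,R5,R6,R8,R9}
Step 16: reserve R13 B 7 -> on_hand[A=31 B=37 C=14] avail[A=24 B=6 C=1] open={R10,R11,R12,R13,R3,R4,R5,R6,R8,R9}
Step 17: commit R3 -> on_hand[A=31 B=37 C=9] avail[A=24 B=6 C=1] open={R10,R11,R12,R13,R4,R5,R6,R8,R9}
Step 18: commit R11 -> on_hand[A=24 B=37 C=9] avail[A=24 B=6 C=1] open={R10,R12,R13,R4,R5,R6,R8,R9}
Step 19: reserve R14 C 1 -> on_hand[A=24 B=37 C=9] avail[A=24 B=6 C=0] open={R10,R12,R13,R14,R4,R5,R6,R8,R9}
Step 20: commit R8 -> on_hand[A=24 B=32 C=9] avail[A=24 B=6 C=0] open={R10,R12,R13,R14,R4,R5,R6,R9}
Step 21: cancel R12 -> on_hand[A=24 B=32 C=9] avail[A=24 B=6 C=2] open={R10,R13,R14,R4,R5,R6,R9}
Step 22: reserve R15 A 3 -> on_hand[A=24 B=32 C=9] avail[A=21 B=6 C=2] open={R10,R13,R14,R15,R4,R5,R6,R9}
Step 23: commit R13 -> on_hand[A=24 B=25 C=9] avail[A=21 B=6 C=2] open={R10,R14,R15,R4,R5,R6,R9}
Step 24: reserve R16 A 2 -> on_hand[A=24 B=25 C=9] avail[A=19 B=6 C=2] open={R10,R14,R15,R16,R4,R5,R6,R9}
Open reservations: ['R10', 'R14', 'R15', 'R16', 'R4', 'R5', 'R6', 'R9'] -> 8

Answer: 8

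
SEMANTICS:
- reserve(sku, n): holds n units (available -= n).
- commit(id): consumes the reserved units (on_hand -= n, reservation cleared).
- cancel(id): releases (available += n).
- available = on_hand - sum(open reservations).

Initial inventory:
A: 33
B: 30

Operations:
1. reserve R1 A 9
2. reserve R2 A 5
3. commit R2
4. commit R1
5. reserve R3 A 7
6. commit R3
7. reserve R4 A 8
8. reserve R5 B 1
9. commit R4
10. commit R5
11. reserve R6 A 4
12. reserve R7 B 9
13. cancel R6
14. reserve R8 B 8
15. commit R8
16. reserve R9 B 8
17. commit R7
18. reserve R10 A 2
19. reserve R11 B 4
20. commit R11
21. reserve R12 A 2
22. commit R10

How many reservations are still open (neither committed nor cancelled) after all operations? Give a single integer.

Answer: 2

Derivation:
Step 1: reserve R1 A 9 -> on_hand[A=33 B=30] avail[A=24 B=30] open={R1}
Step 2: reserve R2 A 5 -> on_hand[A=33 B=30] avail[A=19 B=30] open={R1,R2}
Step 3: commit R2 -> on_hand[A=28 B=30] avail[A=19 B=30] open={R1}
Step 4: commit R1 -> on_hand[A=19 B=30] avail[A=19 B=30] open={}
Step 5: reserve R3 A 7 -> on_hand[A=19 B=30] avail[A=12 B=30] open={R3}
Step 6: commit R3 -> on_hand[A=12 B=30] avail[A=12 B=30] open={}
Step 7: reserve R4 A 8 -> on_hand[A=12 B=30] avail[A=4 B=30] open={R4}
Step 8: reserve R5 B 1 -> on_hand[A=12 B=30] avail[A=4 B=29] open={R4,R5}
Step 9: commit R4 -> on_hand[A=4 B=30] avail[A=4 B=29] open={R5}
Step 10: commit R5 -> on_hand[A=4 B=29] avail[A=4 B=29] open={}
Step 11: reserve R6 A 4 -> on_hand[A=4 B=29] avail[A=0 B=29] open={R6}
Step 12: reserve R7 B 9 -> on_hand[A=4 B=29] avail[A=0 B=20] open={R6,R7}
Step 13: cancel R6 -> on_hand[A=4 B=29] avail[A=4 B=20] open={R7}
Step 14: reserve R8 B 8 -> on_hand[A=4 B=29] avail[A=4 B=12] open={R7,R8}
Step 15: commit R8 -> on_hand[A=4 B=21] avail[A=4 B=12] open={R7}
Step 16: reserve R9 B 8 -> on_hand[A=4 B=21] avail[A=4 B=4] open={R7,R9}
Step 17: commit R7 -> on_hand[A=4 B=12] avail[A=4 B=4] open={R9}
Step 18: reserve R10 A 2 -> on_hand[A=4 B=12] avail[A=2 B=4] open={R10,R9}
Step 19: reserve R11 B 4 -> on_hand[A=4 B=12] avail[A=2 B=0] open={R10,R11,R9}
Step 20: commit R11 -> on_hand[A=4 B=8] avail[A=2 B=0] open={R10,R9}
Step 21: reserve R12 A 2 -> on_hand[A=4 B=8] avail[A=0 B=0] open={R10,R12,R9}
Step 22: commit R10 -> on_hand[A=2 B=8] avail[A=0 B=0] open={R12,R9}
Open reservations: ['R12', 'R9'] -> 2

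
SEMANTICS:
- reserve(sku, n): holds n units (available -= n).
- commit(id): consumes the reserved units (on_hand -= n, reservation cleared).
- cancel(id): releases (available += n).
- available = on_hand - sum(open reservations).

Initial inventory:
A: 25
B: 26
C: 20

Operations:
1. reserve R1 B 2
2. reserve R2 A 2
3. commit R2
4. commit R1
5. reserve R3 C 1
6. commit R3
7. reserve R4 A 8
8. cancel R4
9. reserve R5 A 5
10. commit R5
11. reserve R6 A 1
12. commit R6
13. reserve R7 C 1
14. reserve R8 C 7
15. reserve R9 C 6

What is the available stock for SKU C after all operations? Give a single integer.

Step 1: reserve R1 B 2 -> on_hand[A=25 B=26 C=20] avail[A=25 B=24 C=20] open={R1}
Step 2: reserve R2 A 2 -> on_hand[A=25 B=26 C=20] avail[A=23 B=24 C=20] open={R1,R2}
Step 3: commit R2 -> on_hand[A=23 B=26 C=20] avail[A=23 B=24 C=20] open={R1}
Step 4: commit R1 -> on_hand[A=23 B=24 C=20] avail[A=23 B=24 C=20] open={}
Step 5: reserve R3 C 1 -> on_hand[A=23 B=24 C=20] avail[A=23 B=24 C=19] open={R3}
Step 6: commit R3 -> on_hand[A=23 B=24 C=19] avail[A=23 B=24 C=19] open={}
Step 7: reserve R4 A 8 -> on_hand[A=23 B=24 C=19] avail[A=15 B=24 C=19] open={R4}
Step 8: cancel R4 -> on_hand[A=23 B=24 C=19] avail[A=23 B=24 C=19] open={}
Step 9: reserve R5 A 5 -> on_hand[A=23 B=24 C=19] avail[A=18 B=24 C=19] open={R5}
Step 10: commit R5 -> on_hand[A=18 B=24 C=19] avail[A=18 B=24 C=19] open={}
Step 11: reserve R6 A 1 -> on_hand[A=18 B=24 C=19] avail[A=17 B=24 C=19] open={R6}
Step 12: commit R6 -> on_hand[A=17 B=24 C=19] avail[A=17 B=24 C=19] open={}
Step 13: reserve R7 C 1 -> on_hand[A=17 B=24 C=19] avail[A=17 B=24 C=18] open={R7}
Step 14: reserve R8 C 7 -> on_hand[A=17 B=24 C=19] avail[A=17 B=24 C=11] open={R7,R8}
Step 15: reserve R9 C 6 -> on_hand[A=17 B=24 C=19] avail[A=17 B=24 C=5] open={R7,R8,R9}
Final available[C] = 5

Answer: 5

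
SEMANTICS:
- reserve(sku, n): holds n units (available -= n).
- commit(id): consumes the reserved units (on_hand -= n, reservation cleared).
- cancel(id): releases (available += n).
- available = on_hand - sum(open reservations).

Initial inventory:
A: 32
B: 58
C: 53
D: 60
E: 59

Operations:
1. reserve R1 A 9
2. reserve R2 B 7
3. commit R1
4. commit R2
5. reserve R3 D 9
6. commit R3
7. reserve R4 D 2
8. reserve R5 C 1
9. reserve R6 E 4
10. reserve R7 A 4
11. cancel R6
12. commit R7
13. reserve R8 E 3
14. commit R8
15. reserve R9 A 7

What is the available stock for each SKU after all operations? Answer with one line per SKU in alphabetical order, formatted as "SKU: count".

Answer: A: 12
B: 51
C: 52
D: 49
E: 56

Derivation:
Step 1: reserve R1 A 9 -> on_hand[A=32 B=58 C=53 D=60 E=59] avail[A=23 B=58 C=53 D=60 E=59] open={R1}
Step 2: reserve R2 B 7 -> on_hand[A=32 B=58 C=53 D=60 E=59] avail[A=23 B=51 C=53 D=60 E=59] open={R1,R2}
Step 3: commit R1 -> on_hand[A=23 B=58 C=53 D=60 E=59] avail[A=23 B=51 C=53 D=60 E=59] open={R2}
Step 4: commit R2 -> on_hand[A=23 B=51 C=53 D=60 E=59] avail[A=23 B=51 C=53 D=60 E=59] open={}
Step 5: reserve R3 D 9 -> on_hand[A=23 B=51 C=53 D=60 E=59] avail[A=23 B=51 C=53 D=51 E=59] open={R3}
Step 6: commit R3 -> on_hand[A=23 B=51 C=53 D=51 E=59] avail[A=23 B=51 C=53 D=51 E=59] open={}
Step 7: reserve R4 D 2 -> on_hand[A=23 B=51 C=53 D=51 E=59] avail[A=23 B=51 C=53 D=49 E=59] open={R4}
Step 8: reserve R5 C 1 -> on_hand[A=23 B=51 C=53 D=51 E=59] avail[A=23 B=51 C=52 D=49 E=59] open={R4,R5}
Step 9: reserve R6 E 4 -> on_hand[A=23 B=51 C=53 D=51 E=59] avail[A=23 B=51 C=52 D=49 E=55] open={R4,R5,R6}
Step 10: reserve R7 A 4 -> on_hand[A=23 B=51 C=53 D=51 E=59] avail[A=19 B=51 C=52 D=49 E=55] open={R4,R5,R6,R7}
Step 11: cancel R6 -> on_hand[A=23 B=51 C=53 D=51 E=59] avail[A=19 B=51 C=52 D=49 E=59] open={R4,R5,R7}
Step 12: commit R7 -> on_hand[A=19 B=51 C=53 D=51 E=59] avail[A=19 B=51 C=52 D=49 E=59] open={R4,R5}
Step 13: reserve R8 E 3 -> on_hand[A=19 B=51 C=53 D=51 E=59] avail[A=19 B=51 C=52 D=49 E=56] open={R4,R5,R8}
Step 14: commit R8 -> on_hand[A=19 B=51 C=53 D=51 E=56] avail[A=19 B=51 C=52 D=49 E=56] open={R4,R5}
Step 15: reserve R9 A 7 -> on_hand[A=19 B=51 C=53 D=51 E=56] avail[A=12 B=51 C=52 D=49 E=56] open={R4,R5,R9}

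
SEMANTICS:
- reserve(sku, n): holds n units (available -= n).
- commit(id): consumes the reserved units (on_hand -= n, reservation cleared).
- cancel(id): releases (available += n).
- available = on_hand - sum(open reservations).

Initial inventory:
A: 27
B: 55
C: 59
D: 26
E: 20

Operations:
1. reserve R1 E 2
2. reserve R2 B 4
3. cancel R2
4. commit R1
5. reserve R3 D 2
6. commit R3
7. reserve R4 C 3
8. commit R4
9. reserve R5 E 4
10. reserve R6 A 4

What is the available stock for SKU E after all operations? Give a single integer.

Step 1: reserve R1 E 2 -> on_hand[A=27 B=55 C=59 D=26 E=20] avail[A=27 B=55 C=59 D=26 E=18] open={R1}
Step 2: reserve R2 B 4 -> on_hand[A=27 B=55 C=59 D=26 E=20] avail[A=27 B=51 C=59 D=26 E=18] open={R1,R2}
Step 3: cancel R2 -> on_hand[A=27 B=55 C=59 D=26 E=20] avail[A=27 B=55 C=59 D=26 E=18] open={R1}
Step 4: commit R1 -> on_hand[A=27 B=55 C=59 D=26 E=18] avail[A=27 B=55 C=59 D=26 E=18] open={}
Step 5: reserve R3 D 2 -> on_hand[A=27 B=55 C=59 D=26 E=18] avail[A=27 B=55 C=59 D=24 E=18] open={R3}
Step 6: commit R3 -> on_hand[A=27 B=55 C=59 D=24 E=18] avail[A=27 B=55 C=59 D=24 E=18] open={}
Step 7: reserve R4 C 3 -> on_hand[A=27 B=55 C=59 D=24 E=18] avail[A=27 B=55 C=56 D=24 E=18] open={R4}
Step 8: commit R4 -> on_hand[A=27 B=55 C=56 D=24 E=18] avail[A=27 B=55 C=56 D=24 E=18] open={}
Step 9: reserve R5 E 4 -> on_hand[A=27 B=55 C=56 D=24 E=18] avail[A=27 B=55 C=56 D=24 E=14] open={R5}
Step 10: reserve R6 A 4 -> on_hand[A=27 B=55 C=56 D=24 E=18] avail[A=23 B=55 C=56 D=24 E=14] open={R5,R6}
Final available[E] = 14

Answer: 14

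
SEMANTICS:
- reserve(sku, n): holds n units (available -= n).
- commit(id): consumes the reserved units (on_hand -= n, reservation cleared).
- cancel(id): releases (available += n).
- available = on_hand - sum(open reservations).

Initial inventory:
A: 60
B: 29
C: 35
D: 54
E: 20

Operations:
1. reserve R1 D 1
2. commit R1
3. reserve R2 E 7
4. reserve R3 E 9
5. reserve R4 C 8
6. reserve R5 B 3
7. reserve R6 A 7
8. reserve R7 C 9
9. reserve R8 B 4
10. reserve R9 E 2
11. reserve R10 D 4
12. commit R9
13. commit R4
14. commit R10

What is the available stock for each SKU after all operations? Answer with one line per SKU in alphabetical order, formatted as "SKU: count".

Answer: A: 53
B: 22
C: 18
D: 49
E: 2

Derivation:
Step 1: reserve R1 D 1 -> on_hand[A=60 B=29 C=35 D=54 E=20] avail[A=60 B=29 C=35 D=53 E=20] open={R1}
Step 2: commit R1 -> on_hand[A=60 B=29 C=35 D=53 E=20] avail[A=60 B=29 C=35 D=53 E=20] open={}
Step 3: reserve R2 E 7 -> on_hand[A=60 B=29 C=35 D=53 E=20] avail[A=60 B=29 C=35 D=53 E=13] open={R2}
Step 4: reserve R3 E 9 -> on_hand[A=60 B=29 C=35 D=53 E=20] avail[A=60 B=29 C=35 D=53 E=4] open={R2,R3}
Step 5: reserve R4 C 8 -> on_hand[A=60 B=29 C=35 D=53 E=20] avail[A=60 B=29 C=27 D=53 E=4] open={R2,R3,R4}
Step 6: reserve R5 B 3 -> on_hand[A=60 B=29 C=35 D=53 E=20] avail[A=60 B=26 C=27 D=53 E=4] open={R2,R3,R4,R5}
Step 7: reserve R6 A 7 -> on_hand[A=60 B=29 C=35 D=53 E=20] avail[A=53 B=26 C=27 D=53 E=4] open={R2,R3,R4,R5,R6}
Step 8: reserve R7 C 9 -> on_hand[A=60 B=29 C=35 D=53 E=20] avail[A=53 B=26 C=18 D=53 E=4] open={R2,R3,R4,R5,R6,R7}
Step 9: reserve R8 B 4 -> on_hand[A=60 B=29 C=35 D=53 E=20] avail[A=53 B=22 C=18 D=53 E=4] open={R2,R3,R4,R5,R6,R7,R8}
Step 10: reserve R9 E 2 -> on_hand[A=60 B=29 C=35 D=53 E=20] avail[A=53 B=22 C=18 D=53 E=2] open={R2,R3,R4,R5,R6,R7,R8,R9}
Step 11: reserve R10 D 4 -> on_hand[A=60 B=29 C=35 D=53 E=20] avail[A=53 B=22 C=18 D=49 E=2] open={R10,R2,R3,R4,R5,R6,R7,R8,R9}
Step 12: commit R9 -> on_hand[A=60 B=29 C=35 D=53 E=18] avail[A=53 B=22 C=18 D=49 E=2] open={R10,R2,R3,R4,R5,R6,R7,R8}
Step 13: commit R4 -> on_hand[A=60 B=29 C=27 D=53 E=18] avail[A=53 B=22 C=18 D=49 E=2] open={R10,R2,R3,R5,R6,R7,R8}
Step 14: commit R10 -> on_hand[A=60 B=29 C=27 D=49 E=18] avail[A=53 B=22 C=18 D=49 E=2] open={R2,R3,R5,R6,R7,R8}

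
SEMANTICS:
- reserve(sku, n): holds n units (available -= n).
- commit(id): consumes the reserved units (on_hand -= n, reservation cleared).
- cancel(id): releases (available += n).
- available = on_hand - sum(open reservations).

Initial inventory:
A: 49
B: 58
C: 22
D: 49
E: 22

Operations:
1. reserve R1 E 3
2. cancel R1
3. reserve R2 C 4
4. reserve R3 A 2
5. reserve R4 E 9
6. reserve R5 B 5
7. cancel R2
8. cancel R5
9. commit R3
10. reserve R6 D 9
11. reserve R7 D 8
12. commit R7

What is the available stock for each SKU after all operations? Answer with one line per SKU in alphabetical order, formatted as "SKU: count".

Answer: A: 47
B: 58
C: 22
D: 32
E: 13

Derivation:
Step 1: reserve R1 E 3 -> on_hand[A=49 B=58 C=22 D=49 E=22] avail[A=49 B=58 C=22 D=49 E=19] open={R1}
Step 2: cancel R1 -> on_hand[A=49 B=58 C=22 D=49 E=22] avail[A=49 B=58 C=22 D=49 E=22] open={}
Step 3: reserve R2 C 4 -> on_hand[A=49 B=58 C=22 D=49 E=22] avail[A=49 B=58 C=18 D=49 E=22] open={R2}
Step 4: reserve R3 A 2 -> on_hand[A=49 B=58 C=22 D=49 E=22] avail[A=47 B=58 C=18 D=49 E=22] open={R2,R3}
Step 5: reserve R4 E 9 -> on_hand[A=49 B=58 C=22 D=49 E=22] avail[A=47 B=58 C=18 D=49 E=13] open={R2,R3,R4}
Step 6: reserve R5 B 5 -> on_hand[A=49 B=58 C=22 D=49 E=22] avail[A=47 B=53 C=18 D=49 E=13] open={R2,R3,R4,R5}
Step 7: cancel R2 -> on_hand[A=49 B=58 C=22 D=49 E=22] avail[A=47 B=53 C=22 D=49 E=13] open={R3,R4,R5}
Step 8: cancel R5 -> on_hand[A=49 B=58 C=22 D=49 E=22] avail[A=47 B=58 C=22 D=49 E=13] open={R3,R4}
Step 9: commit R3 -> on_hand[A=47 B=58 C=22 D=49 E=22] avail[A=47 B=58 C=22 D=49 E=13] open={R4}
Step 10: reserve R6 D 9 -> on_hand[A=47 B=58 C=22 D=49 E=22] avail[A=47 B=58 C=22 D=40 E=13] open={R4,R6}
Step 11: reserve R7 D 8 -> on_hand[A=47 B=58 C=22 D=49 E=22] avail[A=47 B=58 C=22 D=32 E=13] open={R4,R6,R7}
Step 12: commit R7 -> on_hand[A=47 B=58 C=22 D=41 E=22] avail[A=47 B=58 C=22 D=32 E=13] open={R4,R6}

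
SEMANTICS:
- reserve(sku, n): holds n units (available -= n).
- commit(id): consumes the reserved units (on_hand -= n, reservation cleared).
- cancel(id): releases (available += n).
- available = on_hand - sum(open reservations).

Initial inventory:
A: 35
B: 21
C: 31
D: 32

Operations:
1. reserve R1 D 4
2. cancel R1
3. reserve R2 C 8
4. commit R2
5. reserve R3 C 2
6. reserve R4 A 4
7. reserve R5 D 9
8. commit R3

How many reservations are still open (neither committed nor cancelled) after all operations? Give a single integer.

Answer: 2

Derivation:
Step 1: reserve R1 D 4 -> on_hand[A=35 B=21 C=31 D=32] avail[A=35 B=21 C=31 D=28] open={R1}
Step 2: cancel R1 -> on_hand[A=35 B=21 C=31 D=32] avail[A=35 B=21 C=31 D=32] open={}
Step 3: reserve R2 C 8 -> on_hand[A=35 B=21 C=31 D=32] avail[A=35 B=21 C=23 D=32] open={R2}
Step 4: commit R2 -> on_hand[A=35 B=21 C=23 D=32] avail[A=35 B=21 C=23 D=32] open={}
Step 5: reserve R3 C 2 -> on_hand[A=35 B=21 C=23 D=32] avail[A=35 B=21 C=21 D=32] open={R3}
Step 6: reserve R4 A 4 -> on_hand[A=35 B=21 C=23 D=32] avail[A=31 B=21 C=21 D=32] open={R3,R4}
Step 7: reserve R5 D 9 -> on_hand[A=35 B=21 C=23 D=32] avail[A=31 B=21 C=21 D=23] open={R3,R4,R5}
Step 8: commit R3 -> on_hand[A=35 B=21 C=21 D=32] avail[A=31 B=21 C=21 D=23] open={R4,R5}
Open reservations: ['R4', 'R5'] -> 2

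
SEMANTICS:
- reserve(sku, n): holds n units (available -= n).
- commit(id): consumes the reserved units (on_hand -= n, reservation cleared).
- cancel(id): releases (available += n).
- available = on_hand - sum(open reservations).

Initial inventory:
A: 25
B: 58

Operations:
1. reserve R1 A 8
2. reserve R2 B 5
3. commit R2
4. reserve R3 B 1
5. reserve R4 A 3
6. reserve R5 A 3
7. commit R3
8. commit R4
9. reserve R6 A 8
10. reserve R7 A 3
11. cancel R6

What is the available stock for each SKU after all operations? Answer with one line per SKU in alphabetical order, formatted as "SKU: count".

Step 1: reserve R1 A 8 -> on_hand[A=25 B=58] avail[A=17 B=58] open={R1}
Step 2: reserve R2 B 5 -> on_hand[A=25 B=58] avail[A=17 B=53] open={R1,R2}
Step 3: commit R2 -> on_hand[A=25 B=53] avail[A=17 B=53] open={R1}
Step 4: reserve R3 B 1 -> on_hand[A=25 B=53] avail[A=17 B=52] open={R1,R3}
Step 5: reserve R4 A 3 -> on_hand[A=25 B=53] avail[A=14 B=52] open={R1,R3,R4}
Step 6: reserve R5 A 3 -> on_hand[A=25 B=53] avail[A=11 B=52] open={R1,R3,R4,R5}
Step 7: commit R3 -> on_hand[A=25 B=52] avail[A=11 B=52] open={R1,R4,R5}
Step 8: commit R4 -> on_hand[A=22 B=52] avail[A=11 B=52] open={R1,R5}
Step 9: reserve R6 A 8 -> on_hand[A=22 B=52] avail[A=3 B=52] open={R1,R5,R6}
Step 10: reserve R7 A 3 -> on_hand[A=22 B=52] avail[A=0 B=52] open={R1,R5,R6,R7}
Step 11: cancel R6 -> on_hand[A=22 B=52] avail[A=8 B=52] open={R1,R5,R7}

Answer: A: 8
B: 52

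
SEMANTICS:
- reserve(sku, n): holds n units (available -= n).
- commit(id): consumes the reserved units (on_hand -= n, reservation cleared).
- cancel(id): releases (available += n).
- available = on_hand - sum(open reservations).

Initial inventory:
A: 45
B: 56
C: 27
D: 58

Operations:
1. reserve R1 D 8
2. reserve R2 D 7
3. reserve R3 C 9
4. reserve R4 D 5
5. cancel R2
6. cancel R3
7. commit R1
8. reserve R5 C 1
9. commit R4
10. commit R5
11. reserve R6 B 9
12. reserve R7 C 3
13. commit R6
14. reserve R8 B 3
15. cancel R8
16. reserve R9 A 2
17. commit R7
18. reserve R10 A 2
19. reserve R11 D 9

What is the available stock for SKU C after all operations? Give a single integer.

Answer: 23

Derivation:
Step 1: reserve R1 D 8 -> on_hand[A=45 B=56 C=27 D=58] avail[A=45 B=56 C=27 D=50] open={R1}
Step 2: reserve R2 D 7 -> on_hand[A=45 B=56 C=27 D=58] avail[A=45 B=56 C=27 D=43] open={R1,R2}
Step 3: reserve R3 C 9 -> on_hand[A=45 B=56 C=27 D=58] avail[A=45 B=56 C=18 D=43] open={R1,R2,R3}
Step 4: reserve R4 D 5 -> on_hand[A=45 B=56 C=27 D=58] avail[A=45 B=56 C=18 D=38] open={R1,R2,R3,R4}
Step 5: cancel R2 -> on_hand[A=45 B=56 C=27 D=58] avail[A=45 B=56 C=18 D=45] open={R1,R3,R4}
Step 6: cancel R3 -> on_hand[A=45 B=56 C=27 D=58] avail[A=45 B=56 C=27 D=45] open={R1,R4}
Step 7: commit R1 -> on_hand[A=45 B=56 C=27 D=50] avail[A=45 B=56 C=27 D=45] open={R4}
Step 8: reserve R5 C 1 -> on_hand[A=45 B=56 C=27 D=50] avail[A=45 B=56 C=26 D=45] open={R4,R5}
Step 9: commit R4 -> on_hand[A=45 B=56 C=27 D=45] avail[A=45 B=56 C=26 D=45] open={R5}
Step 10: commit R5 -> on_hand[A=45 B=56 C=26 D=45] avail[A=45 B=56 C=26 D=45] open={}
Step 11: reserve R6 B 9 -> on_hand[A=45 B=56 C=26 D=45] avail[A=45 B=47 C=26 D=45] open={R6}
Step 12: reserve R7 C 3 -> on_hand[A=45 B=56 C=26 D=45] avail[A=45 B=47 C=23 D=45] open={R6,R7}
Step 13: commit R6 -> on_hand[A=45 B=47 C=26 D=45] avail[A=45 B=47 C=23 D=45] open={R7}
Step 14: reserve R8 B 3 -> on_hand[A=45 B=47 C=26 D=45] avail[A=45 B=44 C=23 D=45] open={R7,R8}
Step 15: cancel R8 -> on_hand[A=45 B=47 C=26 D=45] avail[A=45 B=47 C=23 D=45] open={R7}
Step 16: reserve R9 A 2 -> on_hand[A=45 B=47 C=26 D=45] avail[A=43 B=47 C=23 D=45] open={R7,R9}
Step 17: commit R7 -> on_hand[A=45 B=47 C=23 D=45] avail[A=43 B=47 C=23 D=45] open={R9}
Step 18: reserve R10 A 2 -> on_hand[A=45 B=47 C=23 D=45] avail[A=41 B=47 C=23 D=45] open={R10,R9}
Step 19: reserve R11 D 9 -> on_hand[A=45 B=47 C=23 D=45] avail[A=41 B=47 C=23 D=36] open={R10,R11,R9}
Final available[C] = 23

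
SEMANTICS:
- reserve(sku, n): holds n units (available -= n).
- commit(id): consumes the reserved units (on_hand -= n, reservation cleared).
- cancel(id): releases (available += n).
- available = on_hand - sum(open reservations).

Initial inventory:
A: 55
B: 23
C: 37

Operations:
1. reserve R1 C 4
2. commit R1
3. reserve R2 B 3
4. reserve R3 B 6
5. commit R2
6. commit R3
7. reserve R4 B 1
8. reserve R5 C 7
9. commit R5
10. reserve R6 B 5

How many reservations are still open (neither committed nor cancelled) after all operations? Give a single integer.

Answer: 2

Derivation:
Step 1: reserve R1 C 4 -> on_hand[A=55 B=23 C=37] avail[A=55 B=23 C=33] open={R1}
Step 2: commit R1 -> on_hand[A=55 B=23 C=33] avail[A=55 B=23 C=33] open={}
Step 3: reserve R2 B 3 -> on_hand[A=55 B=23 C=33] avail[A=55 B=20 C=33] open={R2}
Step 4: reserve R3 B 6 -> on_hand[A=55 B=23 C=33] avail[A=55 B=14 C=33] open={R2,R3}
Step 5: commit R2 -> on_hand[A=55 B=20 C=33] avail[A=55 B=14 C=33] open={R3}
Step 6: commit R3 -> on_hand[A=55 B=14 C=33] avail[A=55 B=14 C=33] open={}
Step 7: reserve R4 B 1 -> on_hand[A=55 B=14 C=33] avail[A=55 B=13 C=33] open={R4}
Step 8: reserve R5 C 7 -> on_hand[A=55 B=14 C=33] avail[A=55 B=13 C=26] open={R4,R5}
Step 9: commit R5 -> on_hand[A=55 B=14 C=26] avail[A=55 B=13 C=26] open={R4}
Step 10: reserve R6 B 5 -> on_hand[A=55 B=14 C=26] avail[A=55 B=8 C=26] open={R4,R6}
Open reservations: ['R4', 'R6'] -> 2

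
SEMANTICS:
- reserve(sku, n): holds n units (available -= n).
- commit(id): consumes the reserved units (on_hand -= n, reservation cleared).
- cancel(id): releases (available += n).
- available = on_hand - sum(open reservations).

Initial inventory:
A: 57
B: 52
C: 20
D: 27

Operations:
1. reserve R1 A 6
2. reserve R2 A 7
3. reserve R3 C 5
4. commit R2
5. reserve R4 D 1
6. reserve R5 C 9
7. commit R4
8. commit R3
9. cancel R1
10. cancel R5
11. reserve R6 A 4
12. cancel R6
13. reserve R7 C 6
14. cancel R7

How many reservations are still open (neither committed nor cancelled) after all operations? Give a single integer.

Step 1: reserve R1 A 6 -> on_hand[A=57 B=52 C=20 D=27] avail[A=51 B=52 C=20 D=27] open={R1}
Step 2: reserve R2 A 7 -> on_hand[A=57 B=52 C=20 D=27] avail[A=44 B=52 C=20 D=27] open={R1,R2}
Step 3: reserve R3 C 5 -> on_hand[A=57 B=52 C=20 D=27] avail[A=44 B=52 C=15 D=27] open={R1,R2,R3}
Step 4: commit R2 -> on_hand[A=50 B=52 C=20 D=27] avail[A=44 B=52 C=15 D=27] open={R1,R3}
Step 5: reserve R4 D 1 -> on_hand[A=50 B=52 C=20 D=27] avail[A=44 B=52 C=15 D=26] open={R1,R3,R4}
Step 6: reserve R5 C 9 -> on_hand[A=50 B=52 C=20 D=27] avail[A=44 B=52 C=6 D=26] open={R1,R3,R4,R5}
Step 7: commit R4 -> on_hand[A=50 B=52 C=20 D=26] avail[A=44 B=52 C=6 D=26] open={R1,R3,R5}
Step 8: commit R3 -> on_hand[A=50 B=52 C=15 D=26] avail[A=44 B=52 C=6 D=26] open={R1,R5}
Step 9: cancel R1 -> on_hand[A=50 B=52 C=15 D=26] avail[A=50 B=52 C=6 D=26] open={R5}
Step 10: cancel R5 -> on_hand[A=50 B=52 C=15 D=26] avail[A=50 B=52 C=15 D=26] open={}
Step 11: reserve R6 A 4 -> on_hand[A=50 B=52 C=15 D=26] avail[A=46 B=52 C=15 D=26] open={R6}
Step 12: cancel R6 -> on_hand[A=50 B=52 C=15 D=26] avail[A=50 B=52 C=15 D=26] open={}
Step 13: reserve R7 C 6 -> on_hand[A=50 B=52 C=15 D=26] avail[A=50 B=52 C=9 D=26] open={R7}
Step 14: cancel R7 -> on_hand[A=50 B=52 C=15 D=26] avail[A=50 B=52 C=15 D=26] open={}
Open reservations: [] -> 0

Answer: 0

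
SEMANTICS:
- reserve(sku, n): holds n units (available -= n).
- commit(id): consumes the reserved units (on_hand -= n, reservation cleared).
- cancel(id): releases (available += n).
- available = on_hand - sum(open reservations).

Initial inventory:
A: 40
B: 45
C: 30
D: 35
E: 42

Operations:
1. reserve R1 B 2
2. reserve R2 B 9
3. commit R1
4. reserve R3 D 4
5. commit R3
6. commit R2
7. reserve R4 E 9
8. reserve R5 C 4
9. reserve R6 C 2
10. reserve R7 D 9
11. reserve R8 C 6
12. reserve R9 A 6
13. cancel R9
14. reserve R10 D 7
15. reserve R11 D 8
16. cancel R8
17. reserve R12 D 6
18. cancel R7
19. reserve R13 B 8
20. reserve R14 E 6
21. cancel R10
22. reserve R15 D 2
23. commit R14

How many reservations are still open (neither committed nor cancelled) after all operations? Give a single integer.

Step 1: reserve R1 B 2 -> on_hand[A=40 B=45 C=30 D=35 E=42] avail[A=40 B=43 C=30 D=35 E=42] open={R1}
Step 2: reserve R2 B 9 -> on_hand[A=40 B=45 C=30 D=35 E=42] avail[A=40 B=34 C=30 D=35 E=42] open={R1,R2}
Step 3: commit R1 -> on_hand[A=40 B=43 C=30 D=35 E=42] avail[A=40 B=34 C=30 D=35 E=42] open={R2}
Step 4: reserve R3 D 4 -> on_hand[A=40 B=43 C=30 D=35 E=42] avail[A=40 B=34 C=30 D=31 E=42] open={R2,R3}
Step 5: commit R3 -> on_hand[A=40 B=43 C=30 D=31 E=42] avail[A=40 B=34 C=30 D=31 E=42] open={R2}
Step 6: commit R2 -> on_hand[A=40 B=34 C=30 D=31 E=42] avail[A=40 B=34 C=30 D=31 E=42] open={}
Step 7: reserve R4 E 9 -> on_hand[A=40 B=34 C=30 D=31 E=42] avail[A=40 B=34 C=30 D=31 E=33] open={R4}
Step 8: reserve R5 C 4 -> on_hand[A=40 B=34 C=30 D=31 E=42] avail[A=40 B=34 C=26 D=31 E=33] open={R4,R5}
Step 9: reserve R6 C 2 -> on_hand[A=40 B=34 C=30 D=31 E=42] avail[A=40 B=34 C=24 D=31 E=33] open={R4,R5,R6}
Step 10: reserve R7 D 9 -> on_hand[A=40 B=34 C=30 D=31 E=42] avail[A=40 B=34 C=24 D=22 E=33] open={R4,R5,R6,R7}
Step 11: reserve R8 C 6 -> on_hand[A=40 B=34 C=30 D=31 E=42] avail[A=40 B=34 C=18 D=22 E=33] open={R4,R5,R6,R7,R8}
Step 12: reserve R9 A 6 -> on_hand[A=40 B=34 C=30 D=31 E=42] avail[A=34 B=34 C=18 D=22 E=33] open={R4,R5,R6,R7,R8,R9}
Step 13: cancel R9 -> on_hand[A=40 B=34 C=30 D=31 E=42] avail[A=40 B=34 C=18 D=22 E=33] open={R4,R5,R6,R7,R8}
Step 14: reserve R10 D 7 -> on_hand[A=40 B=34 C=30 D=31 E=42] avail[A=40 B=34 C=18 D=15 E=33] open={R10,R4,R5,R6,R7,R8}
Step 15: reserve R11 D 8 -> on_hand[A=40 B=34 C=30 D=31 E=42] avail[A=40 B=34 C=18 D=7 E=33] open={R10,R11,R4,R5,R6,R7,R8}
Step 16: cancel R8 -> on_hand[A=40 B=34 C=30 D=31 E=42] avail[A=40 B=34 C=24 D=7 E=33] open={R10,R11,R4,R5,R6,R7}
Step 17: reserve R12 D 6 -> on_hand[A=40 B=34 C=30 D=31 E=42] avail[A=40 B=34 C=24 D=1 E=33] open={R10,R11,R12,R4,R5,R6,R7}
Step 18: cancel R7 -> on_hand[A=40 B=34 C=30 D=31 E=42] avail[A=40 B=34 C=24 D=10 E=33] open={R10,R11,R12,R4,R5,R6}
Step 19: reserve R13 B 8 -> on_hand[A=40 B=34 C=30 D=31 E=42] avail[A=40 B=26 C=24 D=10 E=33] open={R10,R11,R12,R13,R4,R5,R6}
Step 20: reserve R14 E 6 -> on_hand[A=40 B=34 C=30 D=31 E=42] avail[A=40 B=26 C=24 D=10 E=27] open={R10,R11,R12,R13,R14,R4,R5,R6}
Step 21: cancel R10 -> on_hand[A=40 B=34 C=30 D=31 E=42] avail[A=40 B=26 C=24 D=17 E=27] open={R11,R12,R13,R14,R4,R5,R6}
Step 22: reserve R15 D 2 -> on_hand[A=40 B=34 C=30 D=31 E=42] avail[A=40 B=26 C=24 D=15 E=27] open={R11,R12,R13,R14,R15,R4,R5,R6}
Step 23: commit R14 -> on_hand[A=40 B=34 C=30 D=31 E=36] avail[A=40 B=26 C=24 D=15 E=27] open={R11,R12,R13,R15,R4,R5,R6}
Open reservations: ['R11', 'R12', 'R13', 'R15', 'R4', 'R5', 'R6'] -> 7

Answer: 7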